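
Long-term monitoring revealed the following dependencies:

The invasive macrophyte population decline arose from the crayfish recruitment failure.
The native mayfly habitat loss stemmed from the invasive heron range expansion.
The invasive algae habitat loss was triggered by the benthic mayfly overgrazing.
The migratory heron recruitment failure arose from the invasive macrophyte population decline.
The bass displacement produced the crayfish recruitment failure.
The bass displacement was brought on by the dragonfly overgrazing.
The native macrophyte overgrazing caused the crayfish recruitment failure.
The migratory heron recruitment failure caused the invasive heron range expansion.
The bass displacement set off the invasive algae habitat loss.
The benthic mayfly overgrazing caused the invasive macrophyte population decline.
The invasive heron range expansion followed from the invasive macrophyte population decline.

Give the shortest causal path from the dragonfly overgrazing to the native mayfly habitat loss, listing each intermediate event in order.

the dragonfly overgrazing → the bass displacement → the crayfish recruitment failure → the invasive macrophyte population decline → the invasive heron range expansion → the native mayfly habitat loss

the dragonfly overgrazing → the bass displacement
the bass displacement → the crayfish recruitment failure
the crayfish recruitment failure → the invasive macrophyte population decline
the invasive macrophyte population decline → the invasive heron range expansion
the invasive heron range expansion → the native mayfly habitat loss
Length: 5 steps.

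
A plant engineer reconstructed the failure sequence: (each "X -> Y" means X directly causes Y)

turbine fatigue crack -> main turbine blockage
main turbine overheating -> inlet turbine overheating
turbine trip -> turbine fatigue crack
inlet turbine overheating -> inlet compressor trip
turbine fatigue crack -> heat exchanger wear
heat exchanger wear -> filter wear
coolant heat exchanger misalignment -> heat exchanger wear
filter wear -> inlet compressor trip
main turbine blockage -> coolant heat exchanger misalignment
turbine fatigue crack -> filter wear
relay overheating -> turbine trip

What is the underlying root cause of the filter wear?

Tracing upstream from the filter wear: the filter wear ← the turbine fatigue crack ← the turbine trip ← the relay overheating.
The relay overheating has no stated cause, so it is the root.

the relay overheating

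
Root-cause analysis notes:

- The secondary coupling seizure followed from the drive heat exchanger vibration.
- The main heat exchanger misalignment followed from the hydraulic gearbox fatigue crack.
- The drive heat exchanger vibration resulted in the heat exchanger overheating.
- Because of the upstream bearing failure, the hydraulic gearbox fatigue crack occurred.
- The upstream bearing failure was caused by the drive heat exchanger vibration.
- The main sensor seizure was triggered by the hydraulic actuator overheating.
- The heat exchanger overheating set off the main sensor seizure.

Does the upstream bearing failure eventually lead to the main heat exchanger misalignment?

Yes

There is a causal chain: the upstream bearing failure → the hydraulic gearbox fatigue crack → the main heat exchanger misalignment.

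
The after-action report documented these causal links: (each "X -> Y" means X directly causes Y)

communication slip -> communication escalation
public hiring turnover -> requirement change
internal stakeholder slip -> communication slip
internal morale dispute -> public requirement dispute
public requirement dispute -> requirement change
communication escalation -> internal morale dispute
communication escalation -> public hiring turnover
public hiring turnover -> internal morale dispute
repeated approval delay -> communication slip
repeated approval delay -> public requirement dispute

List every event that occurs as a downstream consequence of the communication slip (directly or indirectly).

the communication escalation, the internal morale dispute, the public hiring turnover, the public requirement dispute, the requirement change

Direct effects: the communication escalation.
2 steps out: the public hiring turnover, the internal morale dispute.
3 steps out: the public requirement dispute, the requirement change.
Not reachable from it: the repeated approval delay, the internal stakeholder slip.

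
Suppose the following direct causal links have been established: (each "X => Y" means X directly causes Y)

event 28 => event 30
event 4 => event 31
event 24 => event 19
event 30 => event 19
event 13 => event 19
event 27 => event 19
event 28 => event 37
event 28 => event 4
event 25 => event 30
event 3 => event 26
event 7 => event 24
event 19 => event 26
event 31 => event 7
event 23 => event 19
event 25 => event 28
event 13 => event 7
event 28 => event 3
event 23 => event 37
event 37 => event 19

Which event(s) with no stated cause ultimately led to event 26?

Tracing upstream from event 26: event 26 ← event 19 ← event 13.
A separate upstream branch: event 26 ← event 3 ← event 28 ← event 25.
A separate upstream branch: event 26 ← event 19 ← event 27.
A separate upstream branch: event 26 ← event 19 ← event 23.
Each of those chain origins has no stated cause.

event 13, event 23, event 25, event 27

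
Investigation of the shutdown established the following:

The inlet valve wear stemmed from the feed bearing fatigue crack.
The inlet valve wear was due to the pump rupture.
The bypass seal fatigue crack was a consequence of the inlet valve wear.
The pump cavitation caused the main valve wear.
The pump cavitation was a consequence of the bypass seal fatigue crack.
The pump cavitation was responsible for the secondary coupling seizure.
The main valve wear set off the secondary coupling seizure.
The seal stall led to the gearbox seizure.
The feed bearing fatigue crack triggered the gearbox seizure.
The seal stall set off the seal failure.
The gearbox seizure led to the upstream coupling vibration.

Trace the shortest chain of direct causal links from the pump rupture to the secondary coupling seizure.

the pump rupture → the inlet valve wear
the inlet valve wear → the bypass seal fatigue crack
the bypass seal fatigue crack → the pump cavitation
the pump cavitation → the secondary coupling seizure
Length: 4 steps.

the pump rupture → the inlet valve wear → the bypass seal fatigue crack → the pump cavitation → the secondary coupling seizure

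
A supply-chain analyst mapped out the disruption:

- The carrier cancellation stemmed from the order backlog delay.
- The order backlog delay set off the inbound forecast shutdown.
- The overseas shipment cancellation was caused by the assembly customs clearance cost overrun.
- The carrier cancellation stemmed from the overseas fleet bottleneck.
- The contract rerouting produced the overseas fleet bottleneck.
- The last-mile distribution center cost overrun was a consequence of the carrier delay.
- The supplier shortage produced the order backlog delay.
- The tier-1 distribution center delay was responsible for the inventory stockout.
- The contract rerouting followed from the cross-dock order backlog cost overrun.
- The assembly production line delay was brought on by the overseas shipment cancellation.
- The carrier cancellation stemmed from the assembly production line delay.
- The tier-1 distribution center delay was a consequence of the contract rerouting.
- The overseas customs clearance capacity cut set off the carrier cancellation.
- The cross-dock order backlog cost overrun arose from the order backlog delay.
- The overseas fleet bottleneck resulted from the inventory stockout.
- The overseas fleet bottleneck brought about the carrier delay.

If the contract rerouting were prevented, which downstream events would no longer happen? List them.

the carrier delay, the inventory stockout, the last-mile distribution center cost overrun, the overseas fleet bottleneck, the tier-1 distribution center delay

Downstream of the contract rerouting: the tier-1 distribution center delay, the inventory stockout, the overseas fleet bottleneck, the carrier delay, the last-mile distribution center cost overrun, the carrier cancellation.
Of those, still caused via another path: the carrier cancellation.
The remainder have no surviving cause.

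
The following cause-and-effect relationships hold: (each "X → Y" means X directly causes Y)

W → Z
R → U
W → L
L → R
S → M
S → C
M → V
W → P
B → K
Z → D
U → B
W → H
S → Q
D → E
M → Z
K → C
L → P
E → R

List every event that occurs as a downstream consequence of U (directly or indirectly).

Direct effects: B.
2 steps out: K.
3 steps out: C.
Not reachable from it: S, Q, M, W, Z, H, D, L, P, V, E, R.

B, C, K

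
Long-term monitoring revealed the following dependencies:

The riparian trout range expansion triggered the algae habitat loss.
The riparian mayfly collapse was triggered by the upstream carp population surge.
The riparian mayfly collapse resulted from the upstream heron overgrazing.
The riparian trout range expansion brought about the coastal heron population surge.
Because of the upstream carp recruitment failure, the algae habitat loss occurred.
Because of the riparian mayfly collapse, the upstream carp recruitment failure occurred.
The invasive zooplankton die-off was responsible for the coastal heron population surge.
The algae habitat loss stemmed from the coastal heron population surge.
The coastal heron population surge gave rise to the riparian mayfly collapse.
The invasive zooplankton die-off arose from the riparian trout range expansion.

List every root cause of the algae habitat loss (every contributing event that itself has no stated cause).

the riparian trout range expansion, the upstream carp population surge, the upstream heron overgrazing

Tracing upstream from the algae habitat loss: the algae habitat loss ← the upstream carp recruitment failure ← the riparian mayfly collapse ← the upstream carp population surge.
A separate upstream branch: the algae habitat loss ← the riparian trout range expansion.
A separate upstream branch: the algae habitat loss ← the upstream carp recruitment failure ← the riparian mayfly collapse ← the upstream heron overgrazing.
Each of those chain origins has no stated cause.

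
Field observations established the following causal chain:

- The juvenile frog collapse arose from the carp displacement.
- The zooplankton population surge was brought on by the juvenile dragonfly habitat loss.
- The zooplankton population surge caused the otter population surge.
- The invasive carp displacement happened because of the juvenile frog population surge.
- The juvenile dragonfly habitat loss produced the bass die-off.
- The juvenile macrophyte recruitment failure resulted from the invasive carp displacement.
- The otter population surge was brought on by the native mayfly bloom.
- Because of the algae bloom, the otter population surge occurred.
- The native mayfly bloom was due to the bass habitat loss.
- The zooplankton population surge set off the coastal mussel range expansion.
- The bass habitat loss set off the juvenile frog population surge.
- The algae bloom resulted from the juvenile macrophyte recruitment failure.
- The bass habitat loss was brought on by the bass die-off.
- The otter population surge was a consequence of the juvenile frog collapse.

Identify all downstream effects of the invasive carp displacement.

Direct effects: the juvenile macrophyte recruitment failure.
2 steps out: the algae bloom.
3 steps out: the otter population surge.
Not reachable from it: the juvenile dragonfly habitat loss, the zooplankton population surge, the bass die-off, the bass habitat loss, the juvenile frog population surge, the coastal mussel range expansion, the carp displacement, the juvenile frog collapse, the native mayfly bloom.

the algae bloom, the juvenile macrophyte recruitment failure, the otter population surge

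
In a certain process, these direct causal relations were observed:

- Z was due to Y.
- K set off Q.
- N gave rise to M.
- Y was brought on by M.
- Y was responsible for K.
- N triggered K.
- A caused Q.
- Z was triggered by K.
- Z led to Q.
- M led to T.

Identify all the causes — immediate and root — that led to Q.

Immediate causes of Q: K, Z, A.
Further upstream: N, M, Y.

A, K, M, N, Y, Z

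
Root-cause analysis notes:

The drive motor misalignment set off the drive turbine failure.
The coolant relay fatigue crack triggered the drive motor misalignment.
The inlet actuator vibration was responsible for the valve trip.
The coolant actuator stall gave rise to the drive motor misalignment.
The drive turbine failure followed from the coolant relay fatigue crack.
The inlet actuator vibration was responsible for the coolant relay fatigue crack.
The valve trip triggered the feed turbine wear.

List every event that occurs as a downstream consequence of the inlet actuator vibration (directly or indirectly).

Direct effects: the valve trip, the coolant relay fatigue crack.
2 steps out: the feed turbine wear, the drive motor misalignment, the drive turbine failure.
Not reachable from it: the coolant actuator stall.

the coolant relay fatigue crack, the drive motor misalignment, the drive turbine failure, the feed turbine wear, the valve trip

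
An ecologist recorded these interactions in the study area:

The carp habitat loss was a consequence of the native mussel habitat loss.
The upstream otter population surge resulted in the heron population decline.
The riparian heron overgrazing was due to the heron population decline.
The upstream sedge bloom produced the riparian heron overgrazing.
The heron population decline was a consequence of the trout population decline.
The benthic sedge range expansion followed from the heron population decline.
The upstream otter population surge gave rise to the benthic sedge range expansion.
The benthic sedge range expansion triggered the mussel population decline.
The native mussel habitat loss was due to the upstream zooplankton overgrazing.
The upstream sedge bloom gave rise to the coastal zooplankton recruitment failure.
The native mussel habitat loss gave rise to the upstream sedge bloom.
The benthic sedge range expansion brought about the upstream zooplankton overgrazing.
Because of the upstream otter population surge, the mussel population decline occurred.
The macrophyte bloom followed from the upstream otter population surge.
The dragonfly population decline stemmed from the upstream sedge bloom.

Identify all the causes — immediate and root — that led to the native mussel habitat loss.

Immediate cause of the native mussel habitat loss: the upstream zooplankton overgrazing.
Further upstream: the upstream otter population surge, the heron population decline, the benthic sedge range expansion, the trout population decline.

the benthic sedge range expansion, the heron population decline, the trout population decline, the upstream otter population surge, the upstream zooplankton overgrazing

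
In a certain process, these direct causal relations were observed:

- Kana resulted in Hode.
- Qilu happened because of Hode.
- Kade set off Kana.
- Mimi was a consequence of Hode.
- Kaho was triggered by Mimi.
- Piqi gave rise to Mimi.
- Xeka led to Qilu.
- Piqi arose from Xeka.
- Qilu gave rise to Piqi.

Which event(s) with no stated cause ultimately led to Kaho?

Kade, Xeka

Tracing upstream from Kaho: Kaho ← Mimi ← Hode ← Kana ← Kade.
A separate upstream branch: Kaho ← Mimi ← Piqi ← Xeka.
Each of those chain origins has no stated cause.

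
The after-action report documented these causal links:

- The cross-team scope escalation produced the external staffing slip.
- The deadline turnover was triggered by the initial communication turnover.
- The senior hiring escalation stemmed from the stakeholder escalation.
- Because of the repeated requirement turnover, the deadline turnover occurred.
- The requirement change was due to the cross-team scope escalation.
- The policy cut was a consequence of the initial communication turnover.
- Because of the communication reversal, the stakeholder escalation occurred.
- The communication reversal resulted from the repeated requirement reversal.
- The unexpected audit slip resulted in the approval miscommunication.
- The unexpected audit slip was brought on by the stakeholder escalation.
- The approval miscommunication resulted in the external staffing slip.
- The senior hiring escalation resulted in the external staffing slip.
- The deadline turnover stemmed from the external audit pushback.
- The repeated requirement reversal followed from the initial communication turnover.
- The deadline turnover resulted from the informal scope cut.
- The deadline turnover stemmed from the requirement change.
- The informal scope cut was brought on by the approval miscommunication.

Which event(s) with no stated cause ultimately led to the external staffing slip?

Tracing upstream from the external staffing slip: the external staffing slip ← the senior hiring escalation ← the stakeholder escalation ← the communication reversal ← the repeated requirement reversal ← the initial communication turnover.
A separate upstream branch: the external staffing slip ← the cross-team scope escalation.
Each of those chain origins has no stated cause.

the cross-team scope escalation, the initial communication turnover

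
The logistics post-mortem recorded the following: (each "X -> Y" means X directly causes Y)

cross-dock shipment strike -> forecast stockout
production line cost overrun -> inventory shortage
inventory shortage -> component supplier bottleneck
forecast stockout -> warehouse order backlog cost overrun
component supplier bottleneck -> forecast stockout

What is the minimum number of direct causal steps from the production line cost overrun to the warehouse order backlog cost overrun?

4

Shortest chain: the production line cost overrun → the inventory shortage → the component supplier bottleneck → the forecast stockout → the warehouse order backlog cost overrun.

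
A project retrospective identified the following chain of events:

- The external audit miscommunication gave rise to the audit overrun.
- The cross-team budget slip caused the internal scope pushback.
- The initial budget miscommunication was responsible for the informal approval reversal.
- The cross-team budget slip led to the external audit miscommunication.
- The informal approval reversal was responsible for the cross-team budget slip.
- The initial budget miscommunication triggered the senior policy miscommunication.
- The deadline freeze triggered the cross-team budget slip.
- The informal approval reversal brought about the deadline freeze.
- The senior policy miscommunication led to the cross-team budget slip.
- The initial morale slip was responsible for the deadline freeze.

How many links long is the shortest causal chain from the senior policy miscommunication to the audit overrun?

Shortest chain: the senior policy miscommunication → the cross-team budget slip → the external audit miscommunication → the audit overrun.

3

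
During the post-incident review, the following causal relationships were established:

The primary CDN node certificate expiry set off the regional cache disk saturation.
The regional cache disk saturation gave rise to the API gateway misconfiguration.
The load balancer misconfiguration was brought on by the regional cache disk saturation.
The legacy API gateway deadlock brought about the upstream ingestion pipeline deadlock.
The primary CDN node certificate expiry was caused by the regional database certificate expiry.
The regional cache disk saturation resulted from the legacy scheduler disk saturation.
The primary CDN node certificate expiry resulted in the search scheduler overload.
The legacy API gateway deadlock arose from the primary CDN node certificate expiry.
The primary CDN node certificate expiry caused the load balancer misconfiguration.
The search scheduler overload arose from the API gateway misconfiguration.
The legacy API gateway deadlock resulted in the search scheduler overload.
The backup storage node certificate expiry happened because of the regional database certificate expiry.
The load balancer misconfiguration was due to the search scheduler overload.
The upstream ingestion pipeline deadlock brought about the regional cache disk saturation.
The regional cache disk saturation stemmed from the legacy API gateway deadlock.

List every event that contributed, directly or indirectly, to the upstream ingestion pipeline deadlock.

the legacy API gateway deadlock, the primary CDN node certificate expiry, the regional database certificate expiry

Immediate cause of the upstream ingestion pipeline deadlock: the legacy API gateway deadlock.
Further upstream: the regional database certificate expiry, the primary CDN node certificate expiry.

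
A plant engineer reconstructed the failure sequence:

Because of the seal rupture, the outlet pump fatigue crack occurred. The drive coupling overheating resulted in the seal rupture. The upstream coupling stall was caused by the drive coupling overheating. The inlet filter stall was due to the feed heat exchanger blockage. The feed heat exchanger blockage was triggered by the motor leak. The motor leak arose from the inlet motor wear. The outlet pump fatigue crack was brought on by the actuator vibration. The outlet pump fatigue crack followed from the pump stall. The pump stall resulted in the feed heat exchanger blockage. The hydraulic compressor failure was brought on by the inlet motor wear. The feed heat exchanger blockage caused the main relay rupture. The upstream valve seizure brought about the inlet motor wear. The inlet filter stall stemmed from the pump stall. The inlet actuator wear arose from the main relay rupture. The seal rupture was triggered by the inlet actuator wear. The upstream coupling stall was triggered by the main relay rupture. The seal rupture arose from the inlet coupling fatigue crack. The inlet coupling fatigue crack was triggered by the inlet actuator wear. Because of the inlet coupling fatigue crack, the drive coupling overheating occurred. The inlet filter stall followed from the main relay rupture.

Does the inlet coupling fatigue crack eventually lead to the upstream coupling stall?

Yes

There is a causal chain: the inlet coupling fatigue crack → the drive coupling overheating → the upstream coupling stall.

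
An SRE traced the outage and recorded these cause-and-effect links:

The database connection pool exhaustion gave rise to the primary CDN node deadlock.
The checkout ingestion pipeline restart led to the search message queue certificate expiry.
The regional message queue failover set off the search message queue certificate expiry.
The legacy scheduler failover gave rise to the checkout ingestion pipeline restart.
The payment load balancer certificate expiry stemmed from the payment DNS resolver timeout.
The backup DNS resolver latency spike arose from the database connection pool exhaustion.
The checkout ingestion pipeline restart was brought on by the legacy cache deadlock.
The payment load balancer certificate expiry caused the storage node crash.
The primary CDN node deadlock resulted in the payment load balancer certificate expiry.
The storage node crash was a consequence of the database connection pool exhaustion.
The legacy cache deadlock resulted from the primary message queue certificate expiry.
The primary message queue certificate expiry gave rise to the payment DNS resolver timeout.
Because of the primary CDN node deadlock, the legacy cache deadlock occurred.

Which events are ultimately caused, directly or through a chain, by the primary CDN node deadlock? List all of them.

Direct effects: the payment load balancer certificate expiry, the legacy cache deadlock.
2 steps out: the storage node crash, the checkout ingestion pipeline restart.
3 steps out: the search message queue certificate expiry.
Not reachable from it: the primary message queue certificate expiry, the payment DNS resolver timeout, the database connection pool exhaustion, the backup DNS resolver latency spike, the legacy scheduler failover, the regional message queue failover.

the checkout ingestion pipeline restart, the legacy cache deadlock, the payment load balancer certificate expiry, the search message queue certificate expiry, the storage node crash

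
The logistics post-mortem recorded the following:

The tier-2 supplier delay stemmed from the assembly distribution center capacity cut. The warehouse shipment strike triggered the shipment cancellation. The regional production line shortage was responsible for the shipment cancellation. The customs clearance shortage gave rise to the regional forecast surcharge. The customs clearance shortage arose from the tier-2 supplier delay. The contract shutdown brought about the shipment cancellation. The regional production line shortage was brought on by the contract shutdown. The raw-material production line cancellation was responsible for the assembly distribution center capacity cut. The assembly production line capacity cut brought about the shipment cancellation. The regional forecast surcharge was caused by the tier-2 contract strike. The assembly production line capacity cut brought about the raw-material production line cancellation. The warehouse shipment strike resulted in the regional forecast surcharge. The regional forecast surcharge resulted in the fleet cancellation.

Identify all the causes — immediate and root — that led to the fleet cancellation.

the assembly distribution center capacity cut, the assembly production line capacity cut, the customs clearance shortage, the raw-material production line cancellation, the regional forecast surcharge, the tier-2 contract strike, the tier-2 supplier delay, the warehouse shipment strike

Immediate cause of the fleet cancellation: the regional forecast surcharge.
Further upstream: the tier-2 contract strike, the assembly production line capacity cut, the raw-material production line cancellation, the assembly distribution center capacity cut, the tier-2 supplier delay, the warehouse shipment strike, the customs clearance shortage.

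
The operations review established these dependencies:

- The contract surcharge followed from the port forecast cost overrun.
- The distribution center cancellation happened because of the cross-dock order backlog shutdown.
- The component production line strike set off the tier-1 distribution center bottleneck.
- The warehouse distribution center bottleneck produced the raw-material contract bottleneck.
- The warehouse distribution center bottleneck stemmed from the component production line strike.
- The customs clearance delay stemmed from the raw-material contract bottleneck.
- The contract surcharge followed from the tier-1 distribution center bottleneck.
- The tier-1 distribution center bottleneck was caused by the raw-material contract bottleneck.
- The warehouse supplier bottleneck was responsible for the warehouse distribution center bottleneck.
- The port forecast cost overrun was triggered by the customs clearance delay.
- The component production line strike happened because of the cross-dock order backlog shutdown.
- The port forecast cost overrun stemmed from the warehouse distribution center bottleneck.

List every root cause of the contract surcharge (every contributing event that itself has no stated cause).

Tracing upstream from the contract surcharge: the contract surcharge ← the tier-1 distribution center bottleneck ← the component production line strike ← the cross-dock order backlog shutdown.
A separate upstream branch: the contract surcharge ← the port forecast cost overrun ← the warehouse distribution center bottleneck ← the warehouse supplier bottleneck.
Each of those chain origins has no stated cause.

the cross-dock order backlog shutdown, the warehouse supplier bottleneck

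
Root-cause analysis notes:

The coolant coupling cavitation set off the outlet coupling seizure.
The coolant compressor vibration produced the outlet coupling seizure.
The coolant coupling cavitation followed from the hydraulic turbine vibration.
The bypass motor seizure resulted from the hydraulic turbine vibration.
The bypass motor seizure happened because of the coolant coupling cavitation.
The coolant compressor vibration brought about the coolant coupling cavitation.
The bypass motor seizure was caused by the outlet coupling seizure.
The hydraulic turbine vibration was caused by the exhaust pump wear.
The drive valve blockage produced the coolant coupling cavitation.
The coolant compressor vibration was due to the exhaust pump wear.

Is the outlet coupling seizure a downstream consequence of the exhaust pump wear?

There is a causal chain: the exhaust pump wear → the coolant compressor vibration → the outlet coupling seizure.

Yes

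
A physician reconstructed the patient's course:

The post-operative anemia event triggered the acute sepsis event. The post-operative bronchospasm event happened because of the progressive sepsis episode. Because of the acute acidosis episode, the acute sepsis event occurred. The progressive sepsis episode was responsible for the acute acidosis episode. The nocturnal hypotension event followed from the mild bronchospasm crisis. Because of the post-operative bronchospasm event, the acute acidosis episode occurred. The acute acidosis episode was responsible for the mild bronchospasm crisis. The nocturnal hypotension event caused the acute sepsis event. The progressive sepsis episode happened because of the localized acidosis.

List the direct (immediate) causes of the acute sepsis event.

Upstream contributors include the localized acidosis, the progressive sepsis episode, the post-operative bronchospasm event, the mild bronchospasm crisis, but only the acute acidosis episode, the nocturnal hypotension event, the post-operative anemia event feed directly into the acute sepsis event.

the acute acidosis episode, the nocturnal hypotension event, the post-operative anemia event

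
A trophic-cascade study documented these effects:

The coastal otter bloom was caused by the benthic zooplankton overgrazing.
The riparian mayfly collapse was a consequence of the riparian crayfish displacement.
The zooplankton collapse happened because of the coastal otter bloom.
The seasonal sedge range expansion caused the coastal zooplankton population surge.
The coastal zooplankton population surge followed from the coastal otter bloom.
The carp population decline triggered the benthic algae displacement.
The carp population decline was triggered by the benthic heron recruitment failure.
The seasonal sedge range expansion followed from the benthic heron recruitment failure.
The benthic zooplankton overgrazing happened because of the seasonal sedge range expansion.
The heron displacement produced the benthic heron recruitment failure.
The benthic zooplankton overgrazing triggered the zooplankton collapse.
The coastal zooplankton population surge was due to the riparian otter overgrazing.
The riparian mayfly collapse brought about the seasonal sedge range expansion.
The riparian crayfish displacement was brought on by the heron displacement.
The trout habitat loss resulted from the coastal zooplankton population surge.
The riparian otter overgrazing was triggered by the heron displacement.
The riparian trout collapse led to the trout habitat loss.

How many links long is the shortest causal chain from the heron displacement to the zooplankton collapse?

Shortest chain: the heron displacement → the benthic heron recruitment failure → the seasonal sedge range expansion → the benthic zooplankton overgrazing → the zooplankton collapse.

4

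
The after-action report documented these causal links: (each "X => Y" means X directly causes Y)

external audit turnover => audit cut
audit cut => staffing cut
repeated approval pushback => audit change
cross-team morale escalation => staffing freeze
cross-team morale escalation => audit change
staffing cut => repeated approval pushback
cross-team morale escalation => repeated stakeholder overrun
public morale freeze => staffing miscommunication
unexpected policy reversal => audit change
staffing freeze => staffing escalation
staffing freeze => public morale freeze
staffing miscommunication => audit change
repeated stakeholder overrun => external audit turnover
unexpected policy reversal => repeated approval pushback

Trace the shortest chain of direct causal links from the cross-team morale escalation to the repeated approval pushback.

the cross-team morale escalation → the repeated stakeholder overrun → the external audit turnover → the audit cut → the staffing cut → the repeated approval pushback

the cross-team morale escalation → the repeated stakeholder overrun
the repeated stakeholder overrun → the external audit turnover
the external audit turnover → the audit cut
the audit cut → the staffing cut
the staffing cut → the repeated approval pushback
Length: 5 steps.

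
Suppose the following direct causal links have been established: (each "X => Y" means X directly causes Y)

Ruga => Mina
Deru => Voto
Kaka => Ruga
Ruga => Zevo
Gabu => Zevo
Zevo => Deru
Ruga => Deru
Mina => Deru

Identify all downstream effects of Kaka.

Direct effects: Ruga.
2 steps out: Zevo, Mina, Deru.
3 steps out: Voto.
Not reachable from it: Gabu.

Deru, Mina, Ruga, Voto, Zevo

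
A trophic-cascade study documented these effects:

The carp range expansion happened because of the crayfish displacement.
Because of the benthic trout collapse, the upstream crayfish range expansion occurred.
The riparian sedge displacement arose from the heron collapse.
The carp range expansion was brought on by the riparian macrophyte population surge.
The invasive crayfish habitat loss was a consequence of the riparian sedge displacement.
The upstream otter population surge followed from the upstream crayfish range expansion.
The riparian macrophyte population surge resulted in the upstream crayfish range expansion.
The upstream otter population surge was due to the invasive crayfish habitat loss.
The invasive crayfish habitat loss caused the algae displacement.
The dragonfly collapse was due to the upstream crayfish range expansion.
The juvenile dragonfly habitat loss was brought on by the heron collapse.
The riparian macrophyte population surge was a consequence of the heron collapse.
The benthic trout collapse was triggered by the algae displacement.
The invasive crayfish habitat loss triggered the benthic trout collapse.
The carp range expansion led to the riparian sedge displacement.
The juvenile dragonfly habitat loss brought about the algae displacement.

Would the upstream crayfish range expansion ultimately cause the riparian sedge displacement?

The upstream crayfish range expansion leads to the dragonfly collapse, the upstream otter population surge; the riparian sedge displacement is not among them.

No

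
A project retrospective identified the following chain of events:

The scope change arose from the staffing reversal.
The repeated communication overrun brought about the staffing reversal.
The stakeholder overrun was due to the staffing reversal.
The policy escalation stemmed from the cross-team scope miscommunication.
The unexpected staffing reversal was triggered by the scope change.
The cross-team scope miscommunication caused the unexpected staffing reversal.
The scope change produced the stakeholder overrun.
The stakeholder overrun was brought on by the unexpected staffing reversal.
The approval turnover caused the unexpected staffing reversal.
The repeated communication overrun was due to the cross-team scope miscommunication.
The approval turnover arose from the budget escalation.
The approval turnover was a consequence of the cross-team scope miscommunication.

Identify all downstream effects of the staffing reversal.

Direct effects: the scope change, the stakeholder overrun.
2 steps out: the unexpected staffing reversal.
Not reachable from it: the cross-team scope miscommunication, the repeated communication overrun, the policy escalation, the approval turnover, the budget escalation.

the scope change, the stakeholder overrun, the unexpected staffing reversal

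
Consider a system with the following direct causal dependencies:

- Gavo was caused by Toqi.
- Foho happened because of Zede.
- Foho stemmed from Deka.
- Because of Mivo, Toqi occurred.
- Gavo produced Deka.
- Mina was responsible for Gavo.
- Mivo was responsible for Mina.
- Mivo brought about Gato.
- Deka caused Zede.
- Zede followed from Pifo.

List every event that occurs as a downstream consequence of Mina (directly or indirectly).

Direct effects: Gavo.
2 steps out: Deka.
3 steps out: Zede, Foho.
Not reachable from it: Mivo, Toqi, Gato, Pifo.

Deka, Foho, Gavo, Zede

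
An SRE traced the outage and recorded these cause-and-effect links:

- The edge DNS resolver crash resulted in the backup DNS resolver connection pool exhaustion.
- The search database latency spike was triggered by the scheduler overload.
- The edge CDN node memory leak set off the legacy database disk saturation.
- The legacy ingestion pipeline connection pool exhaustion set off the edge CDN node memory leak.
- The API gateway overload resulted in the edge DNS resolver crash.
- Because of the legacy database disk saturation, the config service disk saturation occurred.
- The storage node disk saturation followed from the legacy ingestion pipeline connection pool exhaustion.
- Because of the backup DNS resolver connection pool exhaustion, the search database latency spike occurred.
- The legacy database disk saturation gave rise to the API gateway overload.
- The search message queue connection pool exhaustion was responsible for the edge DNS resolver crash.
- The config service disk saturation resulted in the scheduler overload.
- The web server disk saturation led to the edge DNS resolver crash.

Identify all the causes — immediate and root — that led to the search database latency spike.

the API gateway overload, the backup DNS resolver connection pool exhaustion, the config service disk saturation, the edge CDN node memory leak, the edge DNS resolver crash, the legacy database disk saturation, the legacy ingestion pipeline connection pool exhaustion, the scheduler overload, the search message queue connection pool exhaustion, the web server disk saturation

Immediate causes of the search database latency spike: the scheduler overload, the backup DNS resolver connection pool exhaustion.
Further upstream: the legacy ingestion pipeline connection pool exhaustion, the edge CDN node memory leak, the search message queue connection pool exhaustion, the legacy database disk saturation, the config service disk saturation, the web server disk saturation, the API gateway overload, the edge DNS resolver crash.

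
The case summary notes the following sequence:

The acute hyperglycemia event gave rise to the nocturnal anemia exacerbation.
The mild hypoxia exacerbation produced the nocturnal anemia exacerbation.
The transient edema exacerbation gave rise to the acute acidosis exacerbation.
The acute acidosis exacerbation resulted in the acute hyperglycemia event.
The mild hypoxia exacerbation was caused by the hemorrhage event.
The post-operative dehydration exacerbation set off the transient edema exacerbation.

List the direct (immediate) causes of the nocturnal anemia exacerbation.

Upstream contributors include the hemorrhage event, the post-operative dehydration exacerbation, the transient edema exacerbation, the acute acidosis exacerbation, but only the acute hyperglycemia event, the mild hypoxia exacerbation feed directly into the nocturnal anemia exacerbation.

the acute hyperglycemia event, the mild hypoxia exacerbation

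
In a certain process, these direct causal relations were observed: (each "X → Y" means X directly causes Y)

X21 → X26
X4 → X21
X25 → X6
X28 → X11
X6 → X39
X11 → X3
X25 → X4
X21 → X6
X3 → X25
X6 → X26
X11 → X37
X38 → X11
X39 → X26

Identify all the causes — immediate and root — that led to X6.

X11, X21, X25, X28, X3, X38, X4

Immediate causes of X6: X25, X21.
Further upstream: X28, X11, X3, X4, X38.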